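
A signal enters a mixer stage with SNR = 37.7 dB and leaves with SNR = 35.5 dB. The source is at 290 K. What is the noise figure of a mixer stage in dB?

2.2 dB

NF (dB) = SNR_in(dB) − SNR_out(dB) when the source is at T₀
NF = 37.7 − 35.5 = 2.2 dB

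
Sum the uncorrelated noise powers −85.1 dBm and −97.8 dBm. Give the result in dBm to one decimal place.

−84.9 dBm

Convert to linear, add, convert back:
P₁ = 3.09×10⁻¹² W, P₂ = 1.66×10⁻¹³ W
P_tot = 3.26×10⁻¹² W → 10 log₁₀(P_tot / 10⁻³) = −84.9 dBm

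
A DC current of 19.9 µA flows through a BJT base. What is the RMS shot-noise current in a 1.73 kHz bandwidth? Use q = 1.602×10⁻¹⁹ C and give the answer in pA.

105 pA

I_n = √(2qI·B)
2qI·B = 2 × 1.602×10⁻¹⁹ × 1.99×10⁻⁵ × 1.73×10³ = 1.10×10⁻²⁰ A²
I_n = √(1.10×10⁻²⁰) = 1.05×10⁻¹⁰ A = 105 pA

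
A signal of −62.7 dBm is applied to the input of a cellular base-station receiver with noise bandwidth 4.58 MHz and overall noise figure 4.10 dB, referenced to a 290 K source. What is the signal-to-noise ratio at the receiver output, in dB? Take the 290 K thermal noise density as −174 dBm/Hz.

Noise floor: N = −174 + 10 log₁₀(B) + NF
10 log₁₀(4.58×10⁶) = 66.61 dB
N = −174 + 66.61 + 4.10 = −103.29 dBm
SNR = P_sig − N = −62.7 − (−103.29) = 40.59 dB → 40.6 dB

40.6 dB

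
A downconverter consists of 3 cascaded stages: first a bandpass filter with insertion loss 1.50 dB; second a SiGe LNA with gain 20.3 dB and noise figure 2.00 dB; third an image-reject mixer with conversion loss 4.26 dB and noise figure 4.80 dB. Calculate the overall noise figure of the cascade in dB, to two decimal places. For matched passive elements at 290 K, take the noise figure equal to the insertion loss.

3.55 dB

Convert to linear (a loss of L dB is a gain of −L dB): F_i = 10^(NF_i/10), G_i = 10^(G_i,dB/10)
  Stage 1: F_1 = 10^(1.50/10) = 1.413, G_1 = 10^(−1.50/10) = 0.7079
  Stage 2: F_2 = 10^(2.00/10) = 1.585, G_2 = 10^(20.3/10) = 107.2
  Stage 3: F_3 = 10^(4.80/10) = 3.020, G_3 = 10^(−4.26/10) = 0.3750
Friis cascade:
  F = 1.413 + (1.585 − 1)/0.7079 + (3.020 − 1)/75.86 = 2.265
NF = 10 log₁₀(2.265) = 3.55 dB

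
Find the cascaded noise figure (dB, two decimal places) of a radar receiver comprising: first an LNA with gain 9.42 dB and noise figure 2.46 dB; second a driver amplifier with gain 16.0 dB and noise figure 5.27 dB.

Convert to linear (a loss of L dB is a gain of −L dB): F_i = 10^(NF_i/10), G_i = 10^(G_i,dB/10)
  Stage 1: F_1 = 10^(2.46/10) = 1.762, G_1 = 10^(9.42/10) = 8.750
  Stage 2: F_2 = 10^(5.27/10) = 3.365, G_2 = 10^(16.0/10) = 39.81
Friis cascade:
  F = 1.762 + (3.365 − 1)/8.750 = 2.032
NF = 10 log₁₀(2.032) = 3.08 dB

3.08 dB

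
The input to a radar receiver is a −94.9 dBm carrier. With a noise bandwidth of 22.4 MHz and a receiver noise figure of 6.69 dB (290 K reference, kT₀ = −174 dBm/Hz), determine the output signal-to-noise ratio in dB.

Noise floor: N = −174 + 10 log₁₀(B) + NF
10 log₁₀(2.24×10⁷) = 73.5 dB
N = −174 + 73.5 + 6.69 = −93.81 dBm
SNR = P_sig − N = −94.9 − (−93.81) = −1.09 dB → −1.1 dB

−1.1 dB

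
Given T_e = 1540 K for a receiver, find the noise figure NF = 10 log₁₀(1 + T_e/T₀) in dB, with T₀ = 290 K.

F = 1 + T_e/T₀ = 1 + 1540/290 = 6.31034
NF = 10 log₁₀(6.31034) = 8.00 dB

8.00 dB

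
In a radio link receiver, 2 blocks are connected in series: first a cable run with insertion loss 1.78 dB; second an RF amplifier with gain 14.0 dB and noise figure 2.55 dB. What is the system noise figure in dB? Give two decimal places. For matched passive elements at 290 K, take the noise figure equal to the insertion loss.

4.33 dB

Convert to linear (a loss of L dB is a gain of −L dB): F_i = 10^(NF_i/10), G_i = 10^(G_i,dB/10)
  Stage 1: F_1 = 10^(1.78/10) = 1.507, G_1 = 10^(−1.78/10) = 0.6637
  Stage 2: F_2 = 10^(2.55/10) = 1.799, G_2 = 10^(14.0/10) = 25.12
Friis cascade:
  F = 1.507 + (1.799 − 1)/0.6637 = 2.710
NF = 10 log₁₀(2.710) = 4.33 dB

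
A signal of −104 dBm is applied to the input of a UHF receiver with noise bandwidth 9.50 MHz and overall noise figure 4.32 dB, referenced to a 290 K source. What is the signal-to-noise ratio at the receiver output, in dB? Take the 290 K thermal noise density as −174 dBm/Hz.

Noise floor: N = −174 + 10 log₁₀(B) + NF
10 log₁₀(9.50×10⁶) = 69.78 dB
N = −174 + 69.78 + 4.32 = −99.90 dBm
SNR = P_sig − N = −104 − (−99.90) = −4.10 dB → −4.1 dB

−4.1 dB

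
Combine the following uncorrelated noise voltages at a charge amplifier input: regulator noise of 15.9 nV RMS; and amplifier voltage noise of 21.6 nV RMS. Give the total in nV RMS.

Uncorrelated sources add in power (mean-square): V_tot = √(ΣV_i²)
V_tot = √[(1.59×10⁻⁸)² + (2.16×10⁻⁸)²] = 2.68×10⁻⁸ V = 26.8 nV

26.8 nV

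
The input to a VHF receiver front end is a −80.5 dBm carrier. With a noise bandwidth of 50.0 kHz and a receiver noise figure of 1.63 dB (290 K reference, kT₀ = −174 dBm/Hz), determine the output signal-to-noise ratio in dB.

44.9 dB

Noise floor: N = −174 + 10 log₁₀(B) + NF
10 log₁₀(5.00×10⁴) = 46.99 dB
N = −174 + 46.99 + 1.63 = −125.38 dBm
SNR = P_sig − N = −80.5 − (−125.38) = 44.88 dB → 44.9 dB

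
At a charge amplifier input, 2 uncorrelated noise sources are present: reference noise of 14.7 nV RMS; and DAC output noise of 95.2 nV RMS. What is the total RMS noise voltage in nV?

96.3 nV

Uncorrelated sources add in power (mean-square): V_tot = √(ΣV_i²)
V_tot = √[(1.47×10⁻⁸)² + (9.52×10⁻⁸)²] = 9.63×10⁻⁸ V = 96.3 nV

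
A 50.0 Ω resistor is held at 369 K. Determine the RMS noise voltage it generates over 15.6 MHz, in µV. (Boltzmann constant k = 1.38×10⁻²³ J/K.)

3.99 µV

V_n = √(4kTRB)
4kTRB = 4 × 1.38×10⁻²³ × 369 × 5.00×10¹ × 1.56×10⁷ = 1.59×10⁻¹¹ V²
V_n = √(1.59×10⁻¹¹) = 3.99×10⁻⁶ V = 3.99 µV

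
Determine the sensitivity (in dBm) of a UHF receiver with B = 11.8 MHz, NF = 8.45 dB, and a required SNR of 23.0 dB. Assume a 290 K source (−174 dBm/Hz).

−71.8 dBm

Sensitivity = −174 + 10 log₁₀(B) + NF + SNR_min
= −174 + 70.72 + 8.45 + 23.0
= −71.83 dBm → −71.8 dBm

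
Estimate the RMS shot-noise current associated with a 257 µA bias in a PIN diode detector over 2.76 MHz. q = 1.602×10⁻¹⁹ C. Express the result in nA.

I_n = √(2qI·B)
2qI·B = 2 × 1.602×10⁻¹⁹ × 2.57×10⁻⁴ × 2.76×10⁶ = 2.27×10⁻¹⁶ A²
I_n = √(2.27×10⁻¹⁶) = 1.51×10⁻⁸ A = 15.1 nA

15.1 nA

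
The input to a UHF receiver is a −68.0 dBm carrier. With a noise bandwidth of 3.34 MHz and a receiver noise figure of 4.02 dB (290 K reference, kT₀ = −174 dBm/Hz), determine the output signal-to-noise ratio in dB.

36.7 dB

Noise floor: N = −174 + 10 log₁₀(B) + NF
10 log₁₀(3.34×10⁶) = 65.24 dB
N = −174 + 65.24 + 4.02 = −104.74 dBm
SNR = P_sig − N = −68.0 − (−104.74) = 36.74 dB → 36.7 dB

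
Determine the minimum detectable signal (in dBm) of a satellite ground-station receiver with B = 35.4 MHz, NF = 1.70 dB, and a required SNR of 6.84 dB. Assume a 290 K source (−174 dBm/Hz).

−90.0 dBm

Sensitivity = −174 + 10 log₁₀(B) + NF + SNR_min
= −174 + 75.49 + 1.70 + 6.84
= −89.97 dBm → −90.0 dBm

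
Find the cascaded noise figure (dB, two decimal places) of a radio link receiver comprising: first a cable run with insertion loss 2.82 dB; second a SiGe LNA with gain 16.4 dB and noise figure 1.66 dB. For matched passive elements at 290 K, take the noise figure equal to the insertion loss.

Convert to linear (a loss of L dB is a gain of −L dB): F_i = 10^(NF_i/10), G_i = 10^(G_i,dB/10)
  Stage 1: F_1 = 10^(2.82/10) = 1.914, G_1 = 10^(−2.82/10) = 0.5224
  Stage 2: F_2 = 10^(1.66/10) = 1.466, G_2 = 10^(16.4/10) = 43.65
Friis cascade:
  F = 1.914 + (1.466 − 1)/0.5224 = 2.805
NF = 10 log₁₀(2.805) = 4.48 dB

4.48 dB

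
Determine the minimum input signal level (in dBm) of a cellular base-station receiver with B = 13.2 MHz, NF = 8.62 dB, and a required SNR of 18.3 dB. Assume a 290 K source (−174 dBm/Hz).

Sensitivity = −174 + 10 log₁₀(B) + NF + SNR_min
= −174 + 71.21 + 8.62 + 18.3
= −75.87 dBm → −75.9 dBm

−75.9 dBm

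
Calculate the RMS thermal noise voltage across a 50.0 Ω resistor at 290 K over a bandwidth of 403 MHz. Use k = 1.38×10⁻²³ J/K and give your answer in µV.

18.0 µV

V_n = √(4kTRB)
4kTRB = 4 × 1.38×10⁻²³ × 290 × 5.00×10¹ × 4.03×10⁸ = 3.23×10⁻¹⁰ V²
V_n = √(3.23×10⁻¹⁰) = 1.80×10⁻⁵ V = 18.0 µV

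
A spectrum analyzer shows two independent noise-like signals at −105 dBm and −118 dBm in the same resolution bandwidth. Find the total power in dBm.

Convert to linear, add, convert back:
P₁ = 3.16×10⁻¹⁴ W, P₂ = 1.58×10⁻¹⁵ W
P_tot = 3.32×10⁻¹⁴ W → 10 log₁₀(P_tot / 10⁻³) = −104.8 dBm

−104.8 dBm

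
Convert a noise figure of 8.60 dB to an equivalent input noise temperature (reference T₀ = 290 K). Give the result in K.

1811 K

F = 10^(8.60/10) = 7.24436
T_e = (F − 1)·T₀ = (7.24436 − 1) × 290 = 1811 K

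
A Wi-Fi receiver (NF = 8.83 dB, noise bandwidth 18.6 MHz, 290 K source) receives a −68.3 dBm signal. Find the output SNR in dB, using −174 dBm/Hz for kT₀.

24.2 dB

Noise floor: N = −174 + 10 log₁₀(B) + NF
10 log₁₀(1.86×10⁷) = 72.7 dB
N = −174 + 72.7 + 8.83 = −92.47 dBm
SNR = P_sig − N = −68.3 − (−92.47) = 24.17 dB → 24.2 dB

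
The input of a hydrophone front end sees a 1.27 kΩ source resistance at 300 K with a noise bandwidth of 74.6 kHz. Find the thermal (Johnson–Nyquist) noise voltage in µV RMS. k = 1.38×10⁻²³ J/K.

V_n = √(4kTRB)
4kTRB = 4 × 1.38×10⁻²³ × 300 × 1.27×10³ × 7.46×10⁴ = 1.57×10⁻¹² V²
V_n = √(1.57×10⁻¹²) = 1.25×10⁻⁶ V = 1.25 µV

1.25 µV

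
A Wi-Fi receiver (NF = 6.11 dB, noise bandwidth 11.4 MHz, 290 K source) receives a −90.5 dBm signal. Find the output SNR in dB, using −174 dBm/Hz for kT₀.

6.8 dB

Noise floor: N = −174 + 10 log₁₀(B) + NF
10 log₁₀(1.14×10⁷) = 70.57 dB
N = −174 + 70.57 + 6.11 = −97.32 dBm
SNR = P_sig − N = −90.5 − (−97.32) = 6.82 dB → 6.8 dB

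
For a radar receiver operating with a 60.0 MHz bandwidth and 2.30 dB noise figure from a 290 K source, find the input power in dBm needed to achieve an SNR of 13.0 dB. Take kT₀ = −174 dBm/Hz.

Sensitivity = −174 + 10 log₁₀(B) + NF + SNR_min
= −174 + 77.78 + 2.30 + 13.0
= −80.92 dBm → −80.9 dBm

−80.9 dBm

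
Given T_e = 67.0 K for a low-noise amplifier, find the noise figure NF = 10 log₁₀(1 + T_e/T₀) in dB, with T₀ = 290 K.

F = 1 + T_e/T₀ = 1 + 67.0/290 = 1.23103
NF = 10 log₁₀(1.23103) = 0.903 dB

0.903 dB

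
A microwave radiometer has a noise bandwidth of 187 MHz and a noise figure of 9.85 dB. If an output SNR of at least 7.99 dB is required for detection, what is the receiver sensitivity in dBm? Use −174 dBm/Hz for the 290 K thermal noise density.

−73.4 dBm

Sensitivity = −174 + 10 log₁₀(B) + NF + SNR_min
= −174 + 82.72 + 9.85 + 7.99
= −73.44 dBm → −73.4 dBm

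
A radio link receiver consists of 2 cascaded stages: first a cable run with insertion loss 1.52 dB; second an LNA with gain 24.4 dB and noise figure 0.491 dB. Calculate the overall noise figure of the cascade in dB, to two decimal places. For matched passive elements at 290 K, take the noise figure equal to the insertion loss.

2.01 dB

Convert to linear (a loss of L dB is a gain of −L dB): F_i = 10^(NF_i/10), G_i = 10^(G_i,dB/10)
  Stage 1: F_1 = 10^(1.52/10) = 1.419, G_1 = 10^(−1.52/10) = 0.7047
  Stage 2: F_2 = 10^(0.491/10) = 1.120, G_2 = 10^(24.4/10) = 275.4
Friis cascade:
  F = 1.419 + (1.120 − 1)/0.7047 = 1.589
NF = 10 log₁₀(1.589) = 2.01 dB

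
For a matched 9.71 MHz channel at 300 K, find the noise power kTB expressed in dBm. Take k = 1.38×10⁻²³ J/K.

P_n = kTB = 1.38×10⁻²³ × 300 × 9.71×10⁶ = 4.02×10⁻¹⁴ W
In dBm: 10 log₁₀(4.02×10⁻¹⁴ / 10⁻³) = −104.0 dBm

−104.0 dBm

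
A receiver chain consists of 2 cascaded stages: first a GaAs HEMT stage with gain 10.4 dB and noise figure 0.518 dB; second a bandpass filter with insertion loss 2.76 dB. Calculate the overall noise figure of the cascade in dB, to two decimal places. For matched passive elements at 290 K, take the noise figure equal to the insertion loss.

0.82 dB

Convert to linear (a loss of L dB is a gain of −L dB): F_i = 10^(NF_i/10), G_i = 10^(G_i,dB/10)
  Stage 1: F_1 = 10^(0.518/10) = 1.127, G_1 = 10^(10.4/10) = 10.96
  Stage 2: F_2 = 10^(2.76/10) = 1.888, G_2 = 10^(−2.76/10) = 0.5297
Friis cascade:
  F = 1.127 + (1.888 − 1)/10.96 = 1.208
NF = 10 log₁₀(1.208) = 0.82 dB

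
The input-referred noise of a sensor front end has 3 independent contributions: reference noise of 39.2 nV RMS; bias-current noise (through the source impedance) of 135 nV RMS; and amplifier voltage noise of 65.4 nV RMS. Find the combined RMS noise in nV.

Uncorrelated sources add in power (mean-square): V_tot = √(ΣV_i²)
V_tot = √[(3.92×10⁻⁸)² + (1.35×10⁻⁷)² + (6.54×10⁻⁸)²] = 1.55×10⁻⁷ V = 155 nV

155 nV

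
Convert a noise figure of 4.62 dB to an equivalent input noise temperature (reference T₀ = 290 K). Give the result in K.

550 K

F = 10^(4.62/10) = 2.89734
T_e = (F − 1)·T₀ = (2.89734 − 1) × 290 = 550 K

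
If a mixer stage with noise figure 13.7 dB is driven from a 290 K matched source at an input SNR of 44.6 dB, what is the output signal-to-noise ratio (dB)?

By definition F = SNR_in/SNR_out, so in dB: SNR_out = SNR_in − NF
SNR_out = 44.6 − 13.7 = 30.9 dB

30.9 dB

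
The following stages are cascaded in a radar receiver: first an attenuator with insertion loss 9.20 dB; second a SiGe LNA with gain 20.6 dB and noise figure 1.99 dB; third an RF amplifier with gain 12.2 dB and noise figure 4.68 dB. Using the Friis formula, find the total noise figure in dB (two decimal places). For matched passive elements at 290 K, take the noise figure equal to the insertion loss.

11.24 dB

Convert to linear (a loss of L dB is a gain of −L dB): F_i = 10^(NF_i/10), G_i = 10^(G_i,dB/10)
  Stage 1: F_1 = 10^(9.20/10) = 8.318, G_1 = 10^(−9.20/10) = 0.1202
  Stage 2: F_2 = 10^(1.99/10) = 1.581, G_2 = 10^(20.6/10) = 114.8
  Stage 3: F_3 = 10^(4.68/10) = 2.938, G_3 = 10^(12.2/10) = 16.60
Friis cascade:
  F = 8.318 + (1.581 − 1)/0.1202 + (2.938 − 1)/13.80 = 13.29
NF = 10 log₁₀(13.29) = 11.24 dB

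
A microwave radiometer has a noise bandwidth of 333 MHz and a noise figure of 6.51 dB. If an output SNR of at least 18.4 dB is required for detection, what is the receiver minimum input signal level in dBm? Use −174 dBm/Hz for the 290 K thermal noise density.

Sensitivity = −174 + 10 log₁₀(B) + NF + SNR_min
= −174 + 85.22 + 6.51 + 18.4
= −63.87 dBm → −63.9 dBm

−63.9 dBm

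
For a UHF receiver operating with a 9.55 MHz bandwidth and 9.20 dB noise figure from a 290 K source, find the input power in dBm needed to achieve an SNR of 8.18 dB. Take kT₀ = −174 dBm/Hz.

Sensitivity = −174 + 10 log₁₀(B) + NF + SNR_min
= −174 + 69.8 + 9.20 + 8.18
= −86.82 dBm → −86.8 dBm

−86.8 dBm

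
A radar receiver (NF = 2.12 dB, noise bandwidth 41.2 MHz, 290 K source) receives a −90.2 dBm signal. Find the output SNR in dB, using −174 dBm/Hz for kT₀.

5.5 dB

Noise floor: N = −174 + 10 log₁₀(B) + NF
10 log₁₀(4.12×10⁷) = 76.15 dB
N = −174 + 76.15 + 2.12 = −95.73 dBm
SNR = P_sig − N = −90.2 − (−95.73) = 5.53 dB → 5.5 dB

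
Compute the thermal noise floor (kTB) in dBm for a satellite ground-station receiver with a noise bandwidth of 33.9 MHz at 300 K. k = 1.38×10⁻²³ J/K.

−98.5 dBm

P_n = kTB = 1.38×10⁻²³ × 300 × 3.39×10⁷ = 1.40×10⁻¹³ W
In dBm: 10 log₁₀(1.40×10⁻¹³ / 10⁻³) = −98.5 dBm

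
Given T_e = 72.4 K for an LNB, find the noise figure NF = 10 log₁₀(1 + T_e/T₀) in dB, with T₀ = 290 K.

0.968 dB

F = 1 + T_e/T₀ = 1 + 72.4/290 = 1.24966
NF = 10 log₁₀(1.24966) = 0.968 dB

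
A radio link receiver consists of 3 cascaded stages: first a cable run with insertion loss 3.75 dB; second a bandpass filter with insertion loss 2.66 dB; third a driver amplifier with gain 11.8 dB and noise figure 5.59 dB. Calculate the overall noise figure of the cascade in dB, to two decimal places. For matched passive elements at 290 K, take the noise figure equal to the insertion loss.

12.00 dB

Convert to linear (a loss of L dB is a gain of −L dB): F_i = 10^(NF_i/10), G_i = 10^(G_i,dB/10)
  Stage 1: F_1 = 10^(3.75/10) = 2.371, G_1 = 10^(−3.75/10) = 0.4217
  Stage 2: F_2 = 10^(2.66/10) = 1.845, G_2 = 10^(−2.66/10) = 0.5420
  Stage 3: F_3 = 10^(5.59/10) = 3.622, G_3 = 10^(11.8/10) = 15.14
Friis cascade:
  F = 2.371 + (1.845 − 1)/0.4217 + (3.622 − 1)/0.2286 = 15.85
NF = 10 log₁₀(15.85) = 12.00 dB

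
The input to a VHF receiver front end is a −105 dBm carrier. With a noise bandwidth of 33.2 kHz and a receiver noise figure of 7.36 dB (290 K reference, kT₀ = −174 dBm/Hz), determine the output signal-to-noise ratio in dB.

Noise floor: N = −174 + 10 log₁₀(B) + NF
10 log₁₀(3.32×10⁴) = 45.21 dB
N = −174 + 45.21 + 7.36 = −121.43 dBm
SNR = P_sig − N = −105 − (−121.43) = 16.43 dB → 16.4 dB

16.4 dB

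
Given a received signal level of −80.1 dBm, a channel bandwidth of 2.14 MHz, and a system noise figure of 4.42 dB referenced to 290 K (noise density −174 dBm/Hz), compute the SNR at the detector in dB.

26.2 dB

Noise floor: N = −174 + 10 log₁₀(B) + NF
10 log₁₀(2.14×10⁶) = 63.3 dB
N = −174 + 63.3 + 4.42 = −106.28 dBm
SNR = P_sig − N = −80.1 − (−106.28) = 26.18 dB → 26.2 dB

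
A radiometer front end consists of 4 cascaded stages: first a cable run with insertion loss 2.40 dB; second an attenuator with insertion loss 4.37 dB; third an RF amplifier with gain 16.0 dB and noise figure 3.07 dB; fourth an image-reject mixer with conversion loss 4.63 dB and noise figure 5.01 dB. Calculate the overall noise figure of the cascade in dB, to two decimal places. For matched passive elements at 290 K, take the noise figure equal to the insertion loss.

Convert to linear (a loss of L dB is a gain of −L dB): F_i = 10^(NF_i/10), G_i = 10^(G_i,dB/10)
  Stage 1: F_1 = 10^(2.40/10) = 1.738, G_1 = 10^(−2.40/10) = 0.5754
  Stage 2: F_2 = 10^(4.37/10) = 2.735, G_2 = 10^(−4.37/10) = 0.3656
  Stage 3: F_3 = 10^(3.07/10) = 2.028, G_3 = 10^(16.0/10) = 39.81
  Stage 4: F_4 = 10^(5.01/10) = 3.170, G_4 = 10^(−4.63/10) = 0.3443
Friis cascade:
  F = 1.738 + (2.735 − 1)/0.5754 + (2.028 − 1)/0.2104 + (3.170 − 1)/8.375 = 9.897
NF = 10 log₁₀(9.897) = 9.96 dB

9.96 dB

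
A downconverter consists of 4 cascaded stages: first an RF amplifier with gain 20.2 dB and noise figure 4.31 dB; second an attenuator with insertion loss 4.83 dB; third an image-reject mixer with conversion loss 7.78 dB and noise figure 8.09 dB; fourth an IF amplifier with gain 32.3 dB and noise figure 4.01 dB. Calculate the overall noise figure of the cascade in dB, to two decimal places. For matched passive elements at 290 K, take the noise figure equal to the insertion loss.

4.97 dB

Convert to linear (a loss of L dB is a gain of −L dB): F_i = 10^(NF_i/10), G_i = 10^(G_i,dB/10)
  Stage 1: F_1 = 10^(4.31/10) = 2.698, G_1 = 10^(20.2/10) = 104.7
  Stage 2: F_2 = 10^(4.83/10) = 3.041, G_2 = 10^(−4.83/10) = 0.3289
  Stage 3: F_3 = 10^(8.09/10) = 6.442, G_3 = 10^(−7.78/10) = 0.1667
  Stage 4: F_4 = 10^(4.01/10) = 2.518, G_4 = 10^(32.3/10) = 1698
Friis cascade:
  F = 2.698 + (3.041 − 1)/104.7 + (6.442 − 1)/34.43 + (2.518 − 1)/5.741 = 3.140
NF = 10 log₁₀(3.140) = 4.97 dB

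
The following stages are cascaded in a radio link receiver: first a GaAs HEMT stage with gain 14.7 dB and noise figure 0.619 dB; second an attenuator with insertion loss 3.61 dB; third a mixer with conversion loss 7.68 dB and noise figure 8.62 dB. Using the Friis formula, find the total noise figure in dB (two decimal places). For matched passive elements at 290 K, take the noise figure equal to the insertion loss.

Convert to linear (a loss of L dB is a gain of −L dB): F_i = 10^(NF_i/10), G_i = 10^(G_i,dB/10)
  Stage 1: F_1 = 10^(0.619/10) = 1.153, G_1 = 10^(14.7/10) = 29.51
  Stage 2: F_2 = 10^(3.61/10) = 2.296, G_2 = 10^(−3.61/10) = 0.4355
  Stage 3: F_3 = 10^(8.62/10) = 7.278, G_3 = 10^(−7.68/10) = 0.1706
Friis cascade:
  F = 1.153 + (2.296 − 1)/29.51 + (7.278 − 1)/12.85 = 1.686
NF = 10 log₁₀(1.686) = 2.27 dB

2.27 dB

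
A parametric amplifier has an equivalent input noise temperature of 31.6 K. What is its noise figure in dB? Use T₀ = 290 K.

F = 1 + T_e/T₀ = 1 + 31.6/290 = 1.10897
NF = 10 log₁₀(1.10897) = 0.449 dB

0.449 dB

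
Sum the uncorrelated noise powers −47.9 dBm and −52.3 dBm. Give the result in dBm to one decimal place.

Convert to linear, add, convert back:
P₁ = 1.62×10⁻⁸ W, P₂ = 5.89×10⁻⁹ W
P_tot = 2.21×10⁻⁸ W → 10 log₁₀(P_tot / 10⁻³) = −46.6 dBm

−46.6 dBm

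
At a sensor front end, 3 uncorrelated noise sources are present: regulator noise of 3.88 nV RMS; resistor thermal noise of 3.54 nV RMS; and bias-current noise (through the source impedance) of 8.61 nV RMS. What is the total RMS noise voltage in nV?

10.1 nV

Uncorrelated sources add in power (mean-square): V_tot = √(ΣV_i²)
V_tot = √[(3.88×10⁻⁹)² + (3.54×10⁻⁹)² + (8.61×10⁻⁹)²] = 1.01×10⁻⁸ V = 10.1 nV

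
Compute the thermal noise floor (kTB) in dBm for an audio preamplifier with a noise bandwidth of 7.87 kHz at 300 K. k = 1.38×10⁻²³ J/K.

P_n = kTB = 1.38×10⁻²³ × 300 × 7.87×10³ = 3.26×10⁻¹⁷ W
In dBm: 10 log₁₀(3.26×10⁻¹⁷ / 10⁻³) = −134.9 dBm

−134.9 dBm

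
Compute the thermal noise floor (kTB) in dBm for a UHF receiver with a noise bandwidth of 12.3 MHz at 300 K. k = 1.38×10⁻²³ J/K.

−102.9 dBm

P_n = kTB = 1.38×10⁻²³ × 300 × 1.23×10⁷ = 5.09×10⁻¹⁴ W
In dBm: 10 log₁₀(5.09×10⁻¹⁴ / 10⁻³) = −102.9 dBm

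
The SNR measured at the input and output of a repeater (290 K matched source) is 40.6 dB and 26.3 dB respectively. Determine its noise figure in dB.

NF (dB) = SNR_in(dB) − SNR_out(dB) when the source is at T₀
NF = 40.6 − 26.3 = 14.3 dB

14.3 dB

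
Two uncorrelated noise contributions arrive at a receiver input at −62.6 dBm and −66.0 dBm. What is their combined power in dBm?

Convert to linear, add, convert back:
P₁ = 5.50×10⁻¹⁰ W, P₂ = 2.51×10⁻¹⁰ W
P_tot = 8.01×10⁻¹⁰ W → 10 log₁₀(P_tot / 10⁻³) = −61.0 dBm

−61.0 dBm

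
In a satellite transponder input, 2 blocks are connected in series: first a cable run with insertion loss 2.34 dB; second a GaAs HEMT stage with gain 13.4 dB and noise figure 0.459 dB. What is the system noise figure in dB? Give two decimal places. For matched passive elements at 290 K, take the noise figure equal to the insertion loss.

Convert to linear (a loss of L dB is a gain of −L dB): F_i = 10^(NF_i/10), G_i = 10^(G_i,dB/10)
  Stage 1: F_1 = 10^(2.34/10) = 1.714, G_1 = 10^(−2.34/10) = 0.5834
  Stage 2: F_2 = 10^(0.459/10) = 1.111, G_2 = 10^(13.4/10) = 21.88
Friis cascade:
  F = 1.714 + (1.111 − 1)/0.5834 = 1.905
NF = 10 log₁₀(1.905) = 2.80 dB

2.80 dB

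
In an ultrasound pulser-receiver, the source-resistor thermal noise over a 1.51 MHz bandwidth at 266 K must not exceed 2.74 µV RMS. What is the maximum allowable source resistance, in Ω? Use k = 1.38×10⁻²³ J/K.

Johnson–Nyquist: V_n = √(4kTRB) ⇒ R = V_n² / (4kTB)
4kTB = 4 × 1.38×10⁻²³ × 266 × 1.51×10⁶ = 2.22×10⁻¹⁴
R = (2.74×10⁻⁶)² / 2.22×10⁻¹⁴ = 3.39×10² Ω = 339 Ω

339 Ω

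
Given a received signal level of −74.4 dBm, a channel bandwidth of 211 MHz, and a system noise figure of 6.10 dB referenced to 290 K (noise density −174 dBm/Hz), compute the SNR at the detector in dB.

10.3 dB

Noise floor: N = −174 + 10 log₁₀(B) + NF
10 log₁₀(2.11×10⁸) = 83.24 dB
N = −174 + 83.24 + 6.10 = −84.66 dBm
SNR = P_sig − N = −74.4 − (−84.66) = 10.26 dB → 10.3 dB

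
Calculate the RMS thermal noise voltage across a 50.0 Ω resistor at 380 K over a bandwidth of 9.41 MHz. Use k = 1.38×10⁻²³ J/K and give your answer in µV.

3.14 µV

V_n = √(4kTRB)
4kTRB = 4 × 1.38×10⁻²³ × 380 × 5.00×10¹ × 9.41×10⁶ = 9.87×10⁻¹² V²
V_n = √(9.87×10⁻¹²) = 3.14×10⁻⁶ V = 3.14 µV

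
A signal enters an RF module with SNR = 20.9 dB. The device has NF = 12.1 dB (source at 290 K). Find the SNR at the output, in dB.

By definition F = SNR_in/SNR_out, so in dB: SNR_out = SNR_in − NF
SNR_out = 20.9 − 12.1 = 8.8 dB

8.8 dB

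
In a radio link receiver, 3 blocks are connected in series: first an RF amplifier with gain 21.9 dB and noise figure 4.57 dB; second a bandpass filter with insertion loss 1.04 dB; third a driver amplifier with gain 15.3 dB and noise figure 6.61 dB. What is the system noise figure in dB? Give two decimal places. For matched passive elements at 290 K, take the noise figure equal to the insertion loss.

4.62 dB

Convert to linear (a loss of L dB is a gain of −L dB): F_i = 10^(NF_i/10), G_i = 10^(G_i,dB/10)
  Stage 1: F_1 = 10^(4.57/10) = 2.864, G_1 = 10^(21.9/10) = 154.9
  Stage 2: F_2 = 10^(1.04/10) = 1.271, G_2 = 10^(−1.04/10) = 0.7870
  Stage 3: F_3 = 10^(6.61/10) = 4.581, G_3 = 10^(15.3/10) = 33.88
Friis cascade:
  F = 2.864 + (1.271 − 1)/154.9 + (4.581 − 1)/121.9 = 2.895
NF = 10 log₁₀(2.895) = 4.62 dB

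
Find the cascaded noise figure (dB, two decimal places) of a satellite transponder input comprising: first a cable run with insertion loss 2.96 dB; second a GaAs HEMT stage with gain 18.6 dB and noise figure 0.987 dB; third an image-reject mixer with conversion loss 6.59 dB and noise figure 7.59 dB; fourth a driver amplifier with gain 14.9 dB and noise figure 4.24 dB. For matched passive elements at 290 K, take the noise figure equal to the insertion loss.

4.50 dB

Convert to linear (a loss of L dB is a gain of −L dB): F_i = 10^(NF_i/10), G_i = 10^(G_i,dB/10)
  Stage 1: F_1 = 10^(2.96/10) = 1.977, G_1 = 10^(−2.96/10) = 0.5058
  Stage 2: F_2 = 10^(0.987/10) = 1.255, G_2 = 10^(18.6/10) = 72.44
  Stage 3: F_3 = 10^(7.59/10) = 5.741, G_3 = 10^(−6.59/10) = 0.2193
  Stage 4: F_4 = 10^(4.24/10) = 2.655, G_4 = 10^(14.9/10) = 30.90
Friis cascade:
  F = 1.977 + (1.255 − 1)/0.5058 + (5.741 − 1)/36.64 + (2.655 − 1)/8.035 = 2.817
NF = 10 log₁₀(2.817) = 4.50 dB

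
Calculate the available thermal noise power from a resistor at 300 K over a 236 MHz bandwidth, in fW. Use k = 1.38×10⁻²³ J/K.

977 fW

P_n = kTB = 1.38×10⁻²³ × 300 × 2.36×10⁸ = 9.77×10⁻¹³ W = 977 fW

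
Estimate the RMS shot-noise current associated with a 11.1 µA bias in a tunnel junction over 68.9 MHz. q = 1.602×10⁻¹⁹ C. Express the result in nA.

I_n = √(2qI·B)
2qI·B = 2 × 1.602×10⁻¹⁹ × 1.11×10⁻⁵ × 6.89×10⁷ = 2.45×10⁻¹⁶ A²
I_n = √(2.45×10⁻¹⁶) = 1.57×10⁻⁸ A = 15.7 nA

15.7 nA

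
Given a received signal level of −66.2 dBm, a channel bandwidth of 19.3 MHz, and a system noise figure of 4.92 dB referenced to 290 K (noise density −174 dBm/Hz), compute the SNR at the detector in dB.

30.0 dB

Noise floor: N = −174 + 10 log₁₀(B) + NF
10 log₁₀(1.93×10⁷) = 72.86 dB
N = −174 + 72.86 + 4.92 = −96.22 dBm
SNR = P_sig − N = −66.2 − (−96.22) = 30.02 dB → 30.0 dB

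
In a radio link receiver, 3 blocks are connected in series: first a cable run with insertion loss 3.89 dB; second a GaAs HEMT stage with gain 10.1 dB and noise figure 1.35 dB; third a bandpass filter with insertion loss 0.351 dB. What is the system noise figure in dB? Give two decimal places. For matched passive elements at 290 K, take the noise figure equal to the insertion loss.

Convert to linear (a loss of L dB is a gain of −L dB): F_i = 10^(NF_i/10), G_i = 10^(G_i,dB/10)
  Stage 1: F_1 = 10^(3.89/10) = 2.449, G_1 = 10^(−3.89/10) = 0.4083
  Stage 2: F_2 = 10^(1.35/10) = 1.365, G_2 = 10^(10.1/10) = 10.23
  Stage 3: F_3 = 10^(0.351/10) = 1.084, G_3 = 10^(−0.351/10) = 0.9224
Friis cascade:
  F = 2.449 + (1.365 − 1)/0.4083 + (1.084 − 1)/4.178 = 3.362
NF = 10 log₁₀(3.362) = 5.27 dB

5.27 dB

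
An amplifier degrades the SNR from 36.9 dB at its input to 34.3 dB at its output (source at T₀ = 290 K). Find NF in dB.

NF (dB) = SNR_in(dB) − SNR_out(dB) when the source is at T₀
NF = 36.9 − 34.3 = 2.6 dB

2.6 dB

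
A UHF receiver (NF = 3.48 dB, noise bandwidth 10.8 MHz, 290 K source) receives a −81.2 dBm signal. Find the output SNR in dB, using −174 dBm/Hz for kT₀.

Noise floor: N = −174 + 10 log₁₀(B) + NF
10 log₁₀(1.08×10⁷) = 70.33 dB
N = −174 + 70.33 + 3.48 = −100.19 dBm
SNR = P_sig − N = −81.2 − (−100.19) = 18.99 dB → 19.0 dB

19.0 dB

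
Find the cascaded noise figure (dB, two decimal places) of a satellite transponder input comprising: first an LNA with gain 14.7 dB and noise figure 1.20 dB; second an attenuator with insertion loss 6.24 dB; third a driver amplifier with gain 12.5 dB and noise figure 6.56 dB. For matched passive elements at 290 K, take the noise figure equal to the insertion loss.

Convert to linear (a loss of L dB is a gain of −L dB): F_i = 10^(NF_i/10), G_i = 10^(G_i,dB/10)
  Stage 1: F_1 = 10^(1.20/10) = 1.318, G_1 = 10^(14.7/10) = 29.51
  Stage 2: F_2 = 10^(6.24/10) = 4.207, G_2 = 10^(−6.24/10) = 0.2377
  Stage 3: F_3 = 10^(6.56/10) = 4.529, G_3 = 10^(12.5/10) = 17.78
Friis cascade:
  F = 1.318 + (4.207 − 1)/29.51 + (4.529 − 1)/7.015 = 1.930
NF = 10 log₁₀(1.930) = 2.86 dB

2.86 dB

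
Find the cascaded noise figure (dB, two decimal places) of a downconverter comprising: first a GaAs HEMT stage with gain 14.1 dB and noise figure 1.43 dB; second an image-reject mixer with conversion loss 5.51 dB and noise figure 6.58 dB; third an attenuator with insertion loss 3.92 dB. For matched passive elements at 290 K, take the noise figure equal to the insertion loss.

2.38 dB

Convert to linear (a loss of L dB is a gain of −L dB): F_i = 10^(NF_i/10), G_i = 10^(G_i,dB/10)
  Stage 1: F_1 = 10^(1.43/10) = 1.390, G_1 = 10^(14.1/10) = 25.70
  Stage 2: F_2 = 10^(6.58/10) = 4.550, G_2 = 10^(−5.51/10) = 0.2812
  Stage 3: F_3 = 10^(3.92/10) = 2.466, G_3 = 10^(−3.92/10) = 0.4055
Friis cascade:
  F = 1.390 + (4.550 − 1)/25.70 + (2.466 − 1)/7.228 = 1.731
NF = 10 log₁₀(1.731) = 2.38 dB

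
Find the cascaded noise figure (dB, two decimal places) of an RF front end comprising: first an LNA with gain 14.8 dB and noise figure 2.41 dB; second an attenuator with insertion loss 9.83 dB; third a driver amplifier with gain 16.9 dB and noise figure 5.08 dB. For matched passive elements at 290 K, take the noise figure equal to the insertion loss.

Convert to linear (a loss of L dB is a gain of −L dB): F_i = 10^(NF_i/10), G_i = 10^(G_i,dB/10)
  Stage 1: F_1 = 10^(2.41/10) = 1.742, G_1 = 10^(14.8/10) = 30.20
  Stage 2: F_2 = 10^(9.83/10) = 9.616, G_2 = 10^(−9.83/10) = 0.1040
  Stage 3: F_3 = 10^(5.08/10) = 3.221, G_3 = 10^(16.9/10) = 48.98
Friis cascade:
  F = 1.742 + (9.616 − 1)/30.20 + (3.221 − 1)/3.141 = 2.734
NF = 10 log₁₀(2.734) = 4.37 dB

4.37 dB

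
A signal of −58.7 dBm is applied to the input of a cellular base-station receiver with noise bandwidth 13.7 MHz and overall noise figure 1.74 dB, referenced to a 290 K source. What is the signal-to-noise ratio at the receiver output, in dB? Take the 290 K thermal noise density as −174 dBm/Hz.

Noise floor: N = −174 + 10 log₁₀(B) + NF
10 log₁₀(1.37×10⁷) = 71.37 dB
N = −174 + 71.37 + 1.74 = −100.89 dBm
SNR = P_sig − N = −58.7 − (−100.89) = 42.19 dB → 42.2 dB

42.2 dB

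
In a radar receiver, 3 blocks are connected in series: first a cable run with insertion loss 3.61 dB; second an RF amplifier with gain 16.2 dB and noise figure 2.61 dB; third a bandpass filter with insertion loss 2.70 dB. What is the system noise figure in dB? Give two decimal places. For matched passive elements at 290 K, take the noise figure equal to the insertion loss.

Convert to linear (a loss of L dB is a gain of −L dB): F_i = 10^(NF_i/10), G_i = 10^(G_i,dB/10)
  Stage 1: F_1 = 10^(3.61/10) = 2.296, G_1 = 10^(−3.61/10) = 0.4355
  Stage 2: F_2 = 10^(2.61/10) = 1.824, G_2 = 10^(16.2/10) = 41.69
  Stage 3: F_3 = 10^(2.70/10) = 1.862, G_3 = 10^(−2.70/10) = 0.5370
Friis cascade:
  F = 2.296 + (1.824 − 1)/0.4355 + (1.862 − 1)/18.16 = 4.235
NF = 10 log₁₀(4.235) = 6.27 dB

6.27 dB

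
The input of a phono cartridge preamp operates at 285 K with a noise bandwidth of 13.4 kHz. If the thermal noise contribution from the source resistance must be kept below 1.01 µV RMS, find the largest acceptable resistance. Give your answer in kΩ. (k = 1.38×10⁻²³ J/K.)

4.84 kΩ

Johnson–Nyquist: V_n = √(4kTRB) ⇒ R = V_n² / (4kTB)
4kTB = 4 × 1.38×10⁻²³ × 285 × 1.34×10⁴ = 2.11×10⁻¹⁶
R = (1.01×10⁻⁶)² / 2.11×10⁻¹⁶ = 4.84×10³ Ω = 4.84 kΩ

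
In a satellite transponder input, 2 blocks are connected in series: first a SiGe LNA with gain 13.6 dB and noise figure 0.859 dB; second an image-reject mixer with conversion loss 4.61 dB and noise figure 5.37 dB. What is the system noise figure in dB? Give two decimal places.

Convert to linear (a loss of L dB is a gain of −L dB): F_i = 10^(NF_i/10), G_i = 10^(G_i,dB/10)
  Stage 1: F_1 = 10^(0.859/10) = 1.219, G_1 = 10^(13.6/10) = 22.91
  Stage 2: F_2 = 10^(5.37/10) = 3.443, G_2 = 10^(−4.61/10) = 0.3459
Friis cascade:
  F = 1.219 + (3.443 − 1)/22.91 = 1.325
NF = 10 log₁₀(1.325) = 1.22 dB

1.22 dB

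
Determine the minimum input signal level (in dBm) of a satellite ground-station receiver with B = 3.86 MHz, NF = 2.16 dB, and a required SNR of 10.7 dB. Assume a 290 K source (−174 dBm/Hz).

Sensitivity = −174 + 10 log₁₀(B) + NF + SNR_min
= −174 + 65.87 + 2.16 + 10.7
= −95.27 dBm → −95.3 dBm

−95.3 dBm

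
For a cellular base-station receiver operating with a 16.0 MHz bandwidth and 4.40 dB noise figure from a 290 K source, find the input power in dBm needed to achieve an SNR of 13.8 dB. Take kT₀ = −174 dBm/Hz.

−83.8 dBm

Sensitivity = −174 + 10 log₁₀(B) + NF + SNR_min
= −174 + 72.04 + 4.40 + 13.8
= −83.76 dBm → −83.8 dBm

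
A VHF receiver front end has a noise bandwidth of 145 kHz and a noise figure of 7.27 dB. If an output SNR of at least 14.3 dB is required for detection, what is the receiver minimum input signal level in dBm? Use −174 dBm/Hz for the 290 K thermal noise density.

−100.8 dBm

Sensitivity = −174 + 10 log₁₀(B) + NF + SNR_min
= −174 + 51.61 + 7.27 + 14.3
= −100.82 dBm → −100.8 dBm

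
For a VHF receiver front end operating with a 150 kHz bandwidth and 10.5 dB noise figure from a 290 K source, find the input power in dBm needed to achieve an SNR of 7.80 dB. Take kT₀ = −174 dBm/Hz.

−103.9 dBm

Sensitivity = −174 + 10 log₁₀(B) + NF + SNR_min
= −174 + 51.76 + 10.5 + 7.80
= −103.94 dBm → −103.9 dBm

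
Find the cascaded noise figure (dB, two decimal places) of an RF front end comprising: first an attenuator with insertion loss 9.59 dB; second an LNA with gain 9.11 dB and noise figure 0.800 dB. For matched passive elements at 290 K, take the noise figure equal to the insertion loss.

10.39 dB

Convert to linear (a loss of L dB is a gain of −L dB): F_i = 10^(NF_i/10), G_i = 10^(G_i,dB/10)
  Stage 1: F_1 = 10^(9.59/10) = 9.099, G_1 = 10^(−9.59/10) = 0.1099
  Stage 2: F_2 = 10^(0.800/10) = 1.202, G_2 = 10^(9.11/10) = 8.147
Friis cascade:
  F = 9.099 + (1.202 − 1)/0.1099 = 10.94
NF = 10 log₁₀(10.94) = 10.39 dB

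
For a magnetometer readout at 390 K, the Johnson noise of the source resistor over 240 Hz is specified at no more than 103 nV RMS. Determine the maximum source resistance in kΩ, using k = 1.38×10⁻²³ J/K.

2.05 kΩ

Johnson–Nyquist: V_n = √(4kTRB) ⇒ R = V_n² / (4kTB)
4kTB = 4 × 1.38×10⁻²³ × 390 × 2.40×10² = 5.17×10⁻¹⁸
R = (1.03×10⁻⁷)² / 5.17×10⁻¹⁸ = 2.05×10³ Ω = 2.05 kΩ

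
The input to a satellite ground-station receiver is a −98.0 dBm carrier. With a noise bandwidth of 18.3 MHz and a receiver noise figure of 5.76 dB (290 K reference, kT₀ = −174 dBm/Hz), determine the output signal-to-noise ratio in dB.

Noise floor: N = −174 + 10 log₁₀(B) + NF
10 log₁₀(1.83×10⁷) = 72.62 dB
N = −174 + 72.62 + 5.76 = −95.62 dBm
SNR = P_sig − N = −98.0 − (−95.62) = −2.38 dB → −2.4 dB

−2.4 dB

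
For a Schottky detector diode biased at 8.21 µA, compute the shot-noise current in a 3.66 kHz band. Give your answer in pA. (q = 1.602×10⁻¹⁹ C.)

98.1 pA

I_n = √(2qI·B)
2qI·B = 2 × 1.602×10⁻¹⁹ × 8.21×10⁻⁶ × 3.66×10³ = 9.63×10⁻²¹ A²
I_n = √(9.63×10⁻²¹) = 9.81×10⁻¹¹ A = 98.1 pA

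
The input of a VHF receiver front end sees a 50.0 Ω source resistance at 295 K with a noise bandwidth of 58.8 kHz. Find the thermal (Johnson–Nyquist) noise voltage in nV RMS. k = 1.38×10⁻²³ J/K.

V_n = √(4kTRB)
4kTRB = 4 × 1.38×10⁻²³ × 295 × 5.00×10¹ × 5.88×10⁴ = 4.79×10⁻¹⁴ V²
V_n = √(4.79×10⁻¹⁴) = 2.19×10⁻⁷ V = 219 nV

219 nV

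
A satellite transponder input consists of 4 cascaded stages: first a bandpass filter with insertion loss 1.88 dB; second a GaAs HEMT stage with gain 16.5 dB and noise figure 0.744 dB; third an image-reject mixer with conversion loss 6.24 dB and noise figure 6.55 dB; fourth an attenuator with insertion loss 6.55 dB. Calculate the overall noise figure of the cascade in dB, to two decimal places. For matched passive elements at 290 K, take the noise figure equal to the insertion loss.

3.91 dB

Convert to linear (a loss of L dB is a gain of −L dB): F_i = 10^(NF_i/10), G_i = 10^(G_i,dB/10)
  Stage 1: F_1 = 10^(1.88/10) = 1.542, G_1 = 10^(−1.88/10) = 0.6486
  Stage 2: F_2 = 10^(0.744/10) = 1.187, G_2 = 10^(16.5/10) = 44.67
  Stage 3: F_3 = 10^(6.55/10) = 4.519, G_3 = 10^(−6.24/10) = 0.2377
  Stage 4: F_4 = 10^(6.55/10) = 4.519, G_4 = 10^(−6.55/10) = 0.2213
Friis cascade:
  F = 1.542 + (1.187 − 1)/0.6486 + (4.519 − 1)/28.97 + (4.519 − 1)/6.887 = 2.462
NF = 10 log₁₀(2.462) = 3.91 dB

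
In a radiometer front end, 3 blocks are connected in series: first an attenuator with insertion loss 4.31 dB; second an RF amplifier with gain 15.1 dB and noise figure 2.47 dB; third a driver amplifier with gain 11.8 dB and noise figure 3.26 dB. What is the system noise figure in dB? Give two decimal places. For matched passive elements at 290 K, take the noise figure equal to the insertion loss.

6.86 dB

Convert to linear (a loss of L dB is a gain of −L dB): F_i = 10^(NF_i/10), G_i = 10^(G_i,dB/10)
  Stage 1: F_1 = 10^(4.31/10) = 2.698, G_1 = 10^(−4.31/10) = 0.3707
  Stage 2: F_2 = 10^(2.47/10) = 1.766, G_2 = 10^(15.1/10) = 32.36
  Stage 3: F_3 = 10^(3.26/10) = 2.118, G_3 = 10^(11.8/10) = 15.14
Friis cascade:
  F = 2.698 + (1.766 − 1)/0.3707 + (2.118 − 1)/11.99 = 4.858
NF = 10 log₁₀(4.858) = 6.86 dB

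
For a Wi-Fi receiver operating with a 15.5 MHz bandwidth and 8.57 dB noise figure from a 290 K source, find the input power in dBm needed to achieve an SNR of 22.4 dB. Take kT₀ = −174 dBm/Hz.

−71.1 dBm

Sensitivity = −174 + 10 log₁₀(B) + NF + SNR_min
= −174 + 71.9 + 8.57 + 22.4
= −71.13 dBm → −71.1 dBm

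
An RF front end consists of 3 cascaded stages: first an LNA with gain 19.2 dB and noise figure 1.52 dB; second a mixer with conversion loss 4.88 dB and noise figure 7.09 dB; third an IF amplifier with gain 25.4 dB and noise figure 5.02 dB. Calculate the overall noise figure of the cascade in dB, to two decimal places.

Convert to linear (a loss of L dB is a gain of −L dB): F_i = 10^(NF_i/10), G_i = 10^(G_i,dB/10)
  Stage 1: F_1 = 10^(1.52/10) = 1.419, G_1 = 10^(19.2/10) = 83.18
  Stage 2: F_2 = 10^(7.09/10) = 5.117, G_2 = 10^(−4.88/10) = 0.3251
  Stage 3: F_3 = 10^(5.02/10) = 3.177, G_3 = 10^(25.4/10) = 346.7
Friis cascade:
  F = 1.419 + (5.117 − 1)/83.18 + (3.177 − 1)/27.04 = 1.549
NF = 10 log₁₀(1.549) = 1.90 dB

1.90 dB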